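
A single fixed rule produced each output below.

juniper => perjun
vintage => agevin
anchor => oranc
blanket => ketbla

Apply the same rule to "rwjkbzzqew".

What's happening: move the first 3 characters to the end (rotate left by 3), then delete the first character.
"rwjkbzzqew" → "kbzzqewrwj" → "bzzqewrwj".

bzzqewrwj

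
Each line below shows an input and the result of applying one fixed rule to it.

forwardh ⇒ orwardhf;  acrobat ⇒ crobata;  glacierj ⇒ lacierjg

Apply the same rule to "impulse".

mpulsei

What's happening: move the first character to the end.
"impulse" → "mpulsei".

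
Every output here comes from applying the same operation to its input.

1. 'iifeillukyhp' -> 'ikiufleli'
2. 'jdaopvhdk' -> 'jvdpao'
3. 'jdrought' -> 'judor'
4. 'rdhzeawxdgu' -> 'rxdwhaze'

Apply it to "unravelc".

What's happening: delete the last 3 characters, then take characters alternately from the front and the back (1st, last, 2nd, 2nd-last, ...).
"unravelc" → "unrav" → "uvnar".
(Check on "jdrought": → "jdrou" → "judor" ✓)

uvnar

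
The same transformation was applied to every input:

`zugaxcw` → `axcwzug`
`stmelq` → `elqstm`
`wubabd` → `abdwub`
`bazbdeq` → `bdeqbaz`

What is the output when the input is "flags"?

gsfla

The pattern: move the first 3 characters to the end (rotate left by 3).
For "flags" the result is "gsfla".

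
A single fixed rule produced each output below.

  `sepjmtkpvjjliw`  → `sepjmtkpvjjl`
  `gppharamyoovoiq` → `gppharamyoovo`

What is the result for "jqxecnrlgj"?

jqxecnrl

The rule is to delete the last 2 characters.
Applying that to "jqxecnrlgj" gives "jqxecnrl".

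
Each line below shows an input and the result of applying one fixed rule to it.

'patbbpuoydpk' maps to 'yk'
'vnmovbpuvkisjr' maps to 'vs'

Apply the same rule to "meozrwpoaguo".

ao

The pattern: keep one character in every 3, starting at position 3 (positions 3rd, 6th, 9th, ...), then delete the first 2 characters.
"meozrwpoaguo" → "owao" → "ao".
(Check on "vnmovbpuvkisjr": → "mbvs" → "vs" ✓)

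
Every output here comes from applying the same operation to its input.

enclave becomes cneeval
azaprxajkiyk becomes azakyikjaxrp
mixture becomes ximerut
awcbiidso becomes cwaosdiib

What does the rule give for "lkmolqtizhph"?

mklhphzitqlo

The rule is to reverse the string, then move the last 3 characters to the front (rotate right by 3).
"lkmolqtizhph" → "hphzitqlomkl" → "mklhphzitqlo".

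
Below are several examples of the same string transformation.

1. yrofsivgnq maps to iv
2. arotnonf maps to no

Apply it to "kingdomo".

Looking at the pairs, the operation is to swap the front and back halves of the string, then keep only the first 2 characters.
On "kingdomo": the first step gives "domoking", and the second then gives "do".
(Check on "yrofsivgnq": → "ivgnqyrofs" → "iv" ✓)

do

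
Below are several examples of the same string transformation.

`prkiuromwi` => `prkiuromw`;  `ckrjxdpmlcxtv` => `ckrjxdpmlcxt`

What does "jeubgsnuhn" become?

jeubgsnuh

In each case the input is transformed by: delete the last character.
So "jeubgsnuhn" becomes "jeubgsnuh".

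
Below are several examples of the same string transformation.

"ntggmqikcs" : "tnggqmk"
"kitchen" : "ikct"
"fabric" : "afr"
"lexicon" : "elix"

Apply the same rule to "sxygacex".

xsgyc

Looking at the pairs, the operation is to swap each adjacent pair of characters (1↔2, 3↔4, ...), then delete the last 3 characters.
Starting from "sxygacex": after the first operation, "xsgycaxe"; after the second, "xsgyc".
(Check on "kitchen": → "ikctehn" → "ikct" ✓)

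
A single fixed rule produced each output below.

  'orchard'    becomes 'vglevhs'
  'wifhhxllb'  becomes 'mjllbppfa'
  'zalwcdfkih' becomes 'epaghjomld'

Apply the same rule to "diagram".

Looking at the pairs, the operation is to shift every letter 4 places forward in the alphabet (wrapping around), then move the first character to the end.
Working it through for "diagram": intermediate "hmekveq", final "mekveqh".

mekveqh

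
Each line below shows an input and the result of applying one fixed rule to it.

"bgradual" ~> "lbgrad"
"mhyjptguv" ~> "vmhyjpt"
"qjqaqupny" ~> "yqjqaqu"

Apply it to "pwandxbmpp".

The transformation: move the last character to the front, then delete the last 2 characters.
"pwandxbmpp" → "ppwandxbmp" → "ppwandxb".

ppwandxb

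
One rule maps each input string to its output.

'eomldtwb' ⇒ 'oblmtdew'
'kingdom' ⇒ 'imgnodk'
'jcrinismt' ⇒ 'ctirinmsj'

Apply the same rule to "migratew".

iwrgtame

In each case the input is transformed by: swap the first and last characters, then swap each adjacent pair of characters (1↔2, 3↔4, ...).
Applying that to "migratew" gives "iwrgtame".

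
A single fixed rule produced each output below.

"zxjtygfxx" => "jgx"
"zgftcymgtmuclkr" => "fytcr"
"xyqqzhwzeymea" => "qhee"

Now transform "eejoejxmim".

The transformation: keep one character in every 3, starting at position 3 (positions 3rd, 6th, 9th, ...).
For "eejoejxmim" the result is "jji".

jji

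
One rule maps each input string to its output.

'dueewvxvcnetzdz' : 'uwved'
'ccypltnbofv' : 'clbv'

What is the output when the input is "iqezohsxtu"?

Looking at the pairs, the operation is to keep one character in every 3, starting at position 2 (positions 2nd, 5th, 8th, ...).
On "iqezohsxtu" that produces "qox".

qox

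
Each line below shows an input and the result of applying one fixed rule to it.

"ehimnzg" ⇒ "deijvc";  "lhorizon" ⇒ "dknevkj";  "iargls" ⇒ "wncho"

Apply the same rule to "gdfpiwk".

Rule — delete the first character, then shift every letter 4 places backward in the alphabet (wrapping around).
For "gdfpiwk" the result is "zblesg".

zblesg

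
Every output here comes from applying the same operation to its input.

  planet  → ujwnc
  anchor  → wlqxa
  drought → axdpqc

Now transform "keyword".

Each output is the input with this applied: delete the first character, then shift every letter 9 places forward in the alphabet (wrapping around).
"keyword" → "eyword" → "nhfxam".

nhfxam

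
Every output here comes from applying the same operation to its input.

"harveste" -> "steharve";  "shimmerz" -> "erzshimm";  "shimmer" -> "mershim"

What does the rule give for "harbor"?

borhar

The transformation: move the last 3 characters to the front (rotate right by 3).
Applying that to "harbor" gives "borhar".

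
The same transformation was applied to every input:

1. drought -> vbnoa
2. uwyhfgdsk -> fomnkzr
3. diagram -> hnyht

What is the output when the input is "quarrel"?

The pattern: shift every letter 7 places forward in the alphabet (wrapping around), then delete the first 2 characters.
Starting from "quarrel": after the first operation, "xbhyyls"; after the second, "hyyls".

hyyls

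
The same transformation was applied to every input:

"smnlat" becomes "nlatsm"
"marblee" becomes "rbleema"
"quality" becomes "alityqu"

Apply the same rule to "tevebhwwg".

The rule is to move the first 2 characters to the end (rotate left by 2).
For "tevebhwwg" the result is "vebhwwgte".

vebhwwgte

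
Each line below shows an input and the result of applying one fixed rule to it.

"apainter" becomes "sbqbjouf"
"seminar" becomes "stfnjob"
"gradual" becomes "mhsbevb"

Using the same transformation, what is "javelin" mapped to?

Looking at the pairs, the operation is to move the last character to the front, then shift every letter 1 place forward in the alphabet (wrapping around).
For "javelin", step one produces "njaveli"; step two turns that into "okbwfmj".

okbwfmj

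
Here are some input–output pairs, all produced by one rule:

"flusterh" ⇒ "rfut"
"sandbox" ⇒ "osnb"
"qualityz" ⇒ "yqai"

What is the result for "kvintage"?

Looking at the pairs, the operation is to move the last 2 characters to the front (rotate right by 2), then keep every other character starting from the first (positions 1st, 3rd, 5th, ...).
Working it through for "kvintage": intermediate "gekvinta", final "gkit".
(Check on "sandbox": → "oxsandb" → "osnb" ✓)

gkit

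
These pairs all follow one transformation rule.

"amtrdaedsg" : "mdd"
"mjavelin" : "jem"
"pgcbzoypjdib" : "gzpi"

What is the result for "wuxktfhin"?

In each case the input is transformed by: swap the first and last characters, then keep one character in every 3, starting at position 2 (positions 2nd, 5th, 8th, ...).
For "wuxktfhin" the result is "uti".

uti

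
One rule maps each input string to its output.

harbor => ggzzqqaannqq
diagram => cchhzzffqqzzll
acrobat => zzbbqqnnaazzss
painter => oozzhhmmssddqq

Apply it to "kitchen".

jjhhssbbggddmm

Rule — double every character, then shift every letter 1 place backward in the alphabet (wrapping around).
Applying that to "kitchen" gives "jjhhssbbggddmm".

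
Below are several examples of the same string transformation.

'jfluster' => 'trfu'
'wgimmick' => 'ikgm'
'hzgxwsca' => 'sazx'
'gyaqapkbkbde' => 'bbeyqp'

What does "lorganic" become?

Looking at the pairs, the operation is to swap the front and back halves of the string, then keep every other character starting from the second (positions 2nd, 4th, 6th, ...).
On "lorganic": the first step gives "aniclorg", and the second then gives "ncog".

ncog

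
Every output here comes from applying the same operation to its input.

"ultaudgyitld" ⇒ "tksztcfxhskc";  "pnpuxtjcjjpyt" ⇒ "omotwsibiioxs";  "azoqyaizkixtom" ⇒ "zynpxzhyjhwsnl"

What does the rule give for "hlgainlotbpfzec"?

The pattern: shift every letter 1 place backward in the alphabet (wrapping around).
For "hlgainlotbpfzec" the result is "gkfzhmknsaoeydb".

gkfzhmknsaoeydb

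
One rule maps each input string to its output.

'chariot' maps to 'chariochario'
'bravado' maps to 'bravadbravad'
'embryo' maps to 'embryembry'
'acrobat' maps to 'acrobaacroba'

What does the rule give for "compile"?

compilcompil

Rule — delete the last character, then write the whole string twice.
Applying that to "compile" gives "compilcompil".
(Check on "bravado": → "bravad" → "bravadbravad" ✓)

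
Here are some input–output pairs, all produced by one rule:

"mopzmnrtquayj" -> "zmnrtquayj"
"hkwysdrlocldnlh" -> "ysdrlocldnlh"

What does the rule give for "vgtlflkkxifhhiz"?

The rule is to delete the first 3 characters.
For "vgtlflkkxifhhiz" the result is "lflkkxifhhiz".

lflkkxifhhiz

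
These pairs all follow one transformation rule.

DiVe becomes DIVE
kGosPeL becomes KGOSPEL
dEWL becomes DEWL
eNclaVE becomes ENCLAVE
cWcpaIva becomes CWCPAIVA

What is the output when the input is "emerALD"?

EMERALD

The transformation: convert every letter to uppercase.
Applying that to "emerALD" gives "EMERALD".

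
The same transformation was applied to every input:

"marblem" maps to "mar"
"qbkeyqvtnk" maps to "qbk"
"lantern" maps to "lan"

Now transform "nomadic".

nom

The transformation: keep only the first 3 characters.
On "nomadic" that produces "nom".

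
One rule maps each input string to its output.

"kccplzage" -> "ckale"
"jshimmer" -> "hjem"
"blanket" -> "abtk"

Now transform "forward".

Rule — keep every other character starting from the first (positions 1st, 3rd, 5th, ...), then swap each adjacent pair of characters (1↔2, 3↔4, ...).
Working it through for "forward": intermediate "frad", final "rfda".

rfda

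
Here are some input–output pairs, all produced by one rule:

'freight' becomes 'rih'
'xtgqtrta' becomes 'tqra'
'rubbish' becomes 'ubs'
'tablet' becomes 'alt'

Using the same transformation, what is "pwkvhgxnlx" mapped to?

wvgnx

The rule is to keep every other character starting from the second (positions 2nd, 4th, 6th, ...).
On "pwkvhgxnlx" that produces "wvgnx".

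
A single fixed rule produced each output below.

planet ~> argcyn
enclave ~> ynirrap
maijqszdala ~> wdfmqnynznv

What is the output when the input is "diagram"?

tenzqvn

The rule is to shift every letter 13 places forward in the alphabet (wrapping around) — i.e. ROT13, then move the first 3 characters to the end (rotate left by 3).
On "diagram": the first step gives "qvntenz", and the second then gives "tenzqvn".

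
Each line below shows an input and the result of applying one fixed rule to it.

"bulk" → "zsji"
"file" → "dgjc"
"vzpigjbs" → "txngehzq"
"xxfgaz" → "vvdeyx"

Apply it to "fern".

dcpl

What's happening: shift every letter 2 places backward in the alphabet (wrapping around).
So "fern" becomes "dcpl".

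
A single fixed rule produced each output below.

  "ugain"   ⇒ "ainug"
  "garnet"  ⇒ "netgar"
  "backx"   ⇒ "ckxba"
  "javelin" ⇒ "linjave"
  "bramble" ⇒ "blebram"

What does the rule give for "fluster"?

terflus

The transformation: move the last 3 characters to the front (rotate right by 3).
So "fluster" becomes "terflus".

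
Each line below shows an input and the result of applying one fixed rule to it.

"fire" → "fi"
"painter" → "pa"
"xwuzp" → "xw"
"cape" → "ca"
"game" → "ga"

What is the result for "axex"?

ax

Each output is the input with this applied: keep only the first 2 characters.
Applying that to "axex" gives "ax".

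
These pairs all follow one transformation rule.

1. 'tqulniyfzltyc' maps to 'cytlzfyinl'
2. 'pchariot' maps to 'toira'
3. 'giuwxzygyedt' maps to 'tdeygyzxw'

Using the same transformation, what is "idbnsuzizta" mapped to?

Looking at the pairs, the operation is to reverse the string, then delete the last 3 characters.
Doing the same to "idbnsuzizta": "atzizusn".

atzizusn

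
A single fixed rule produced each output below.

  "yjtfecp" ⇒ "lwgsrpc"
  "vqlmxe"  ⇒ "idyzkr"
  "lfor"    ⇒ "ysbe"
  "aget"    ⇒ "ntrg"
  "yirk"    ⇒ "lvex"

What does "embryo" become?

rzoelb

In each case the input is transformed by: shift every letter 13 places forward in the alphabet (wrapping around) — i.e. ROT13.
Doing the same to "embryo": "rzoelb".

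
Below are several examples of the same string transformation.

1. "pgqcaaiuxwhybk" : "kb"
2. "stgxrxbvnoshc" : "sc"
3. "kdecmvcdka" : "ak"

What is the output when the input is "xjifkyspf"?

Rule — swap each adjacent pair of characters (1↔2, 3↔4, ...), then keep only the last 2 characters.
Applying both steps to "xjifkyspf": "jxfiykpsf", then "sf".

sf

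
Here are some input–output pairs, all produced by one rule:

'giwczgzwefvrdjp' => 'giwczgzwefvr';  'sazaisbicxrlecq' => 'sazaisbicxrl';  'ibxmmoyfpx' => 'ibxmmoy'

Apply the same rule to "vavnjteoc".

Rule — delete the last 3 characters.
"vavnjteoc" → "vavnjt".

vavnjt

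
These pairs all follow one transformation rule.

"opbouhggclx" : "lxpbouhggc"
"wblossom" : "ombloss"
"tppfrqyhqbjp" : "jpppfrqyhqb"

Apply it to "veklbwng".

ngeklbw

Rule — delete the first character, then move the last 2 characters to the front (rotate right by 2).
Starting from "veklbwng": after the first operation, "eklbwng"; after the second, "ngeklbw".
(Check on "tppfrqyhqbjp": → "ppfrqyhqbjp" → "jpppfrqyhqb" ✓)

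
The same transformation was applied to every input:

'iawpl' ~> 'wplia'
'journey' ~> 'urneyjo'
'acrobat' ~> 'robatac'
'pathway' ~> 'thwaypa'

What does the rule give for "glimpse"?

What's happening: move the first 2 characters to the end (rotate left by 2).
For "glimpse" the result is "impsegl".

impsegl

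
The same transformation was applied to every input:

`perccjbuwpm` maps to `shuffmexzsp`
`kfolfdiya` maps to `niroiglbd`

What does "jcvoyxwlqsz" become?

Rule — shift every letter 3 places forward in the alphabet (wrapping around).
Doing the same to "jcvoyxwlqsz": "mfyrbazotvc".

mfyrbazotvc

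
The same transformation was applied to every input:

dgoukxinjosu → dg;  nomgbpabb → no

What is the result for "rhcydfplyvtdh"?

rh

The transformation: keep only the first 2 characters.
Doing the same to "rhcydfplyvtdh": "rh".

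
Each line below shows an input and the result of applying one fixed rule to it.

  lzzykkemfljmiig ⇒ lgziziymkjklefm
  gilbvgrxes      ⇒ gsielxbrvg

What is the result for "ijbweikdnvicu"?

Each output is the input with this applied: take characters alternately from the front and the back (1st, last, 2nd, 2nd-last, ...).
"ijbweikdnvicu" → "iujcbiwvenidk".

iujcbiwvenidk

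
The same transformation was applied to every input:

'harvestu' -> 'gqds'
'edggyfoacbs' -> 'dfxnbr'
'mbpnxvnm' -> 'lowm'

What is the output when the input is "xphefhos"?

wgen

The transformation: keep every other character starting from the first (positions 1st, 3rd, 5th, ...), then shift every letter 1 place backward in the alphabet (wrapping around).
Applying both steps to "xphefhos": "xhfo", then "wgen".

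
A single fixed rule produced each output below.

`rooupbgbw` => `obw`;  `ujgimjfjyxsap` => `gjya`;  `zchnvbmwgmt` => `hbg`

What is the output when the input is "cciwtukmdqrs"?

iuds

What's happening: keep one character in every 3, starting at position 3 (positions 3rd, 6th, 9th, ...).
So "cciwtukmdqrs" becomes "iuds".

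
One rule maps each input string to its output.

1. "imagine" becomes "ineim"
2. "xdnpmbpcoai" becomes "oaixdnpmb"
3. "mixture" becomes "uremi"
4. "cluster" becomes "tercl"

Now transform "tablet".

lett

The transformation: move the last 3 characters to the front (rotate right by 3), then delete the last 2 characters.
For "tablet", step one produces "lettab"; step two turns that into "lett".
(Check on "xdnpmbpcoai": → "oaixdnpmbpc" → "oaixdnpmb" ✓)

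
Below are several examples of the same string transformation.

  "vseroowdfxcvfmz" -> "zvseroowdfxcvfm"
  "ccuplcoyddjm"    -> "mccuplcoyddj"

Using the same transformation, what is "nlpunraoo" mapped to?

In each case the input is transformed by: move the last character to the front.
"nlpunraoo" → "onlpunrao".

onlpunrao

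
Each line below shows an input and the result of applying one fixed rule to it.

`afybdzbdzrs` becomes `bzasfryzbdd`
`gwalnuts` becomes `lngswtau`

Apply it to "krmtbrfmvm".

brkmrvmmtf

The transformation: take characters alternately from the front and the back (1st, last, 2nd, 2nd-last, ...), then move the last 2 characters to the front (rotate right by 2).
On "krmtbrfmvm": the first step gives "kmrvmmtfbr", and the second then gives "brkmrvmmtf".
(Check on "afybdzbdzrs": → "asfryzbddbz" → "bzasfryzbdd" ✓)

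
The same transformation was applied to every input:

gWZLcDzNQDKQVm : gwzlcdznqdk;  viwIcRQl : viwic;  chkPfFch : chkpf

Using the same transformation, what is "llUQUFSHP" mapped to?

lluquf

The pattern: delete the last 3 characters, then convert every letter to lowercase.
So "llUQUFSHP" becomes "lluquf".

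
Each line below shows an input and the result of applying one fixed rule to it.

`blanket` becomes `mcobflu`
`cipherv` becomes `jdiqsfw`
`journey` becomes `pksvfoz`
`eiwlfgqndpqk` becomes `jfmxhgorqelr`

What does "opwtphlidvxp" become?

What's happening: shift every letter 1 place forward in the alphabet (wrapping around), then swap each adjacent pair of characters (1↔2, 3↔4, ...).
Starting from "opwtphlidvxp": after the first operation, "pqxuqimjewyq"; after the second, "qpuxiqjmweqy".

qpuxiqjmweqy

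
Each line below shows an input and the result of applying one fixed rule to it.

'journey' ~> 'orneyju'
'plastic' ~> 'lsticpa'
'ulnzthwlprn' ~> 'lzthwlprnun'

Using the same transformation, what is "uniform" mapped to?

nformui

In each case the input is transformed by: move the first 2 characters to the end (rotate left by 2), then swap the first and last characters.
On "uniform": the first step gives "iformun", and the second then gives "nformui".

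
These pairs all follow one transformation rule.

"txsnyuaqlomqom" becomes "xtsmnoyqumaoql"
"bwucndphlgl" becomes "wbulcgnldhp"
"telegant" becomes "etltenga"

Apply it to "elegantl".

leelgtan

The pattern: move the first character to the end, then take characters alternately from the front and the back (1st, last, 2nd, 2nd-last, ...).
"elegantl" → "legantle" → "leelgtan".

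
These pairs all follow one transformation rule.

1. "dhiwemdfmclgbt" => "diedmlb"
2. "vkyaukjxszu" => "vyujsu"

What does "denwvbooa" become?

The pattern: keep every other character starting from the first (positions 1st, 3rd, 5th, ...).
"denwvbooa" → "dnvoa".

dnvoa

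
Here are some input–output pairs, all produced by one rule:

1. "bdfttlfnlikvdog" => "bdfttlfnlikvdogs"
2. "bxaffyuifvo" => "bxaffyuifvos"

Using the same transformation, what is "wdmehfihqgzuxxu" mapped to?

wdmehfihqgzuxxus

The rule is to append "s".
Applying that to "wdmehfihqgzuxxu" gives "wdmehfihqgzuxxus".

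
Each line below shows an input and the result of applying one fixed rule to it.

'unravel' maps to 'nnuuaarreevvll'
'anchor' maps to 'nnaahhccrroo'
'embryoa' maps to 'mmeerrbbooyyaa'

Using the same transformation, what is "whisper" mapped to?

Each output is the input with this applied: swap each adjacent pair of characters (1↔2, 3↔4, ...), then double every character.
For "whisper" the result is "hhwwssiieepprr".

hhwwssiieepprr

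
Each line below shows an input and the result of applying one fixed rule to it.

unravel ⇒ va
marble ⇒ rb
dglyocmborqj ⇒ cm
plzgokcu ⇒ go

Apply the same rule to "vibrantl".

The rule is to take characters alternately from the front and the back (1st, last, 2nd, 2nd-last, ...), then keep only the last 2 characters.
On "vibrantl": the first step gives "vlitbnra", and the second then gives "ra".

ra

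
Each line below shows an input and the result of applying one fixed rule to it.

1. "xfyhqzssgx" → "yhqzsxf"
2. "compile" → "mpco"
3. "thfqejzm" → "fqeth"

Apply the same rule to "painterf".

intpa

Looking at the pairs, the operation is to delete the last 3 characters, then move the first 2 characters to the end (rotate left by 2).
Applying both steps to "painterf": "paint", then "intpa".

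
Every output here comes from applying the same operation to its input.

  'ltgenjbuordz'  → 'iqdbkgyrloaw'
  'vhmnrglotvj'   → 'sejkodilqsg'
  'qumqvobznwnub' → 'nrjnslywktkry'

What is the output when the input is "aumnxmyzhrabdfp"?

The pattern: shift every letter 3 places backward in the alphabet (wrapping around).
On "aumnxmyzhrabdfp" that produces "xrjkujvweoxyacm".

xrjkujvweoxyacm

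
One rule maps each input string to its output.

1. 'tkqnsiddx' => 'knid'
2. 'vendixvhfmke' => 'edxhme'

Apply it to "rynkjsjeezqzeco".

yksezzc

Rule — keep every other character starting from the second (positions 2nd, 4th, 6th, ...).
Doing the same to "rynkjsjeezqzeco": "yksezzc".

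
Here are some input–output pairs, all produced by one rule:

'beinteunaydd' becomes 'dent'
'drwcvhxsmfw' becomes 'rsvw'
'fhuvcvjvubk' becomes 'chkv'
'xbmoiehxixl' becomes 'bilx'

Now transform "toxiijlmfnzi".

imoz

Each output is the input with this applied: keep one character in every 3, starting at position 2 (positions 2nd, 5th, 8th, ...), then sort the characters into alphabetical order.
"toxiijlmfnzi" → "oimz" → "imoz".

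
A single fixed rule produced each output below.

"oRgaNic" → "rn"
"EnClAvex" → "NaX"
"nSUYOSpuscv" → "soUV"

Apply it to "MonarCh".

What's happening: flip the case of every letter, then keep one character in every 3, starting at position 2 (positions 2nd, 5th, 8th, ...).
On "MonarCh": the first step gives "mONARcH", and the second then gives "OR".
(Check on "oRgaNic": → "OrGAnIC" → "rn" ✓)

OR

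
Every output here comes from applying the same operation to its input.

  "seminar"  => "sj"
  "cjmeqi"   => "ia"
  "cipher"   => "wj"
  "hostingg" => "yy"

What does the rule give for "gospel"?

Looking at the pairs, the operation is to shift every letter 8 places backward in the alphabet (wrapping around), then keep only the last 2 characters.
On "gospel": the first step gives "ygkhwd", and the second then gives "wd".

wd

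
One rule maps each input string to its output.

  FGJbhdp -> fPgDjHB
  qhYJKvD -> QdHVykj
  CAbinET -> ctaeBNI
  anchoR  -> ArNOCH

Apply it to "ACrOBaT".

atcARbo

The rule is to flip the case of every letter, then take characters alternately from the front and the back (1st, last, 2nd, 2nd-last, ...).
Applying that to "ACrOBaT" gives "atcARbo".
(Check on "anchoR": → "ANCHOr" → "ArNOCH" ✓)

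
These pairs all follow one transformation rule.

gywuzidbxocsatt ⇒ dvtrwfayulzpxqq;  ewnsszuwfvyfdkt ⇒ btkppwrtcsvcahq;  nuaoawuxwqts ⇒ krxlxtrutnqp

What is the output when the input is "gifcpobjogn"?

What's happening: shift every letter 3 places backward in the alphabet (wrapping around).
Doing the same to "gifcpobjogn": "dfczmlygldk".

dfczmlygldk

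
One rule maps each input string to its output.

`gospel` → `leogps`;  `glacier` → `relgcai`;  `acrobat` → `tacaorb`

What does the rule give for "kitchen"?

Each output is the input with this applied: move the last 2 characters to the front (rotate right by 2), then swap each adjacent pair of characters (1↔2, 3↔4, ...).
So "kitchen" becomes "neikcth".

neikcth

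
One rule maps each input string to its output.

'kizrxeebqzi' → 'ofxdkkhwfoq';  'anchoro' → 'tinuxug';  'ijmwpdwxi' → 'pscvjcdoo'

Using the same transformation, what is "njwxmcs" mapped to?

The transformation: move the first character to the end, then shift every letter 6 places forward in the alphabet (wrapping around).
On "njwxmcs": the first step gives "jwxmcsn", and the second then gives "pcdsiyt".

pcdsiyt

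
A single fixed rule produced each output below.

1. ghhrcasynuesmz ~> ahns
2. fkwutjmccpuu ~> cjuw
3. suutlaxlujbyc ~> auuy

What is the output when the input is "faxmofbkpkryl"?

fpxy

Each output is the input with this applied: keep one character in every 3, starting at position 3 (positions 3rd, 6th, 9th, ...), then sort the characters into alphabetical order.
Starting from "faxmofbkpkryl": after the first operation, "xfpy"; after the second, "fpxy".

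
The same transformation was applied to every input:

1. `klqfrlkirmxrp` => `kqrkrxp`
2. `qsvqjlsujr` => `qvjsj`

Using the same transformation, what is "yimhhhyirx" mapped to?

The rule is to keep every other character starting from the first (positions 1st, 3rd, 5th, ...).
Applying that to "yimhhhyirx" gives "ymhyr".

ymhyr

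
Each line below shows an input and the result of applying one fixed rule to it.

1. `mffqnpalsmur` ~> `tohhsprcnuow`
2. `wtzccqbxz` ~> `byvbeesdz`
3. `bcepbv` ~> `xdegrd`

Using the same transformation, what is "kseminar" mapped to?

Each output is the input with this applied: move the last character to the front, then shift every letter 2 places forward in the alphabet (wrapping around).
Working it through for "kseminar": intermediate "rksemina", final "tmugokpc".
(Check on "bcepbv": → "vbcepb" → "xdegrd" ✓)

tmugokpc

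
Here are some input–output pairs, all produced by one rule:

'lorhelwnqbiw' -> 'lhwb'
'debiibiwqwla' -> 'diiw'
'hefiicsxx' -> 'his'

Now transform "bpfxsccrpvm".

bxcv

Each output is the input with this applied: keep one character in every 3, starting at position 1 (positions 1st, 4th, 7th, ...).
Applying that to "bpfxsccrpvm" gives "bxcv".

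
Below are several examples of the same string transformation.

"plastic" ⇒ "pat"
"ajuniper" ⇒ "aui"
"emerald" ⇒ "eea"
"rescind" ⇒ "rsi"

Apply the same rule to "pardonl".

In each case the input is transformed by: keep every other character starting from the first (positions 1st, 3rd, 5th, ...), then delete the last character.
So "pardonl" becomes "pro".

pro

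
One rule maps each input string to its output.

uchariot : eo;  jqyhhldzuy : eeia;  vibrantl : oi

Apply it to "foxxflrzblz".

uuioi

Each output is the input with this applied: shift every letter 3 places backward in the alphabet (wrapping around), then keep only the vowels.
Working it through for "foxxflrzblz": intermediate "cluuciowyiw", final "uuioi".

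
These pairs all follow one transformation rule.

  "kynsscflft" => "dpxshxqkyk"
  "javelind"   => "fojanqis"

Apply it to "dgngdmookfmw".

lilsrittkpbr

The rule is to swap each adjacent pair of characters (1↔2, 3↔4, ...), then shift every letter 5 places forward in the alphabet (wrapping around).
Applying both steps to "dgngdmookfmw": "gdgnmdoofkwm", then "lilsrittkpbr".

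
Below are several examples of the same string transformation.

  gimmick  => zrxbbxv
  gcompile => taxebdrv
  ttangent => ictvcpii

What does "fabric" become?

Looking at the pairs, the operation is to shift every letter 11 places backward in the alphabet (wrapping around), then reverse the string.
Working it through for "fabric": intermediate "upqgxr", final "rxgqpu".
(Check on "ttangent": → "iipcvtci" → "ictvcpii" ✓)

rxgqpu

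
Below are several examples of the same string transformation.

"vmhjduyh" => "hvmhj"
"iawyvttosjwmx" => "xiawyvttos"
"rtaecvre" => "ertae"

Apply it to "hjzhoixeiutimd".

The pattern: move the last character to the front, then delete the last 3 characters.
Working it through for "hjzhoixeiutimd": intermediate "dhjzhoixeiutim", final "dhjzhoixeiu".

dhjzhoixeiu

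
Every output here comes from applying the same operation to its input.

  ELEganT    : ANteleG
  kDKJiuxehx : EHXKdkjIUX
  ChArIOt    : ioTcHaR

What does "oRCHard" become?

The transformation: flip the case of every letter, then move the last 3 characters to the front (rotate right by 3).
Starting from "oRCHard": after the first operation, "OrchARD"; after the second, "ARDOrch".

ARDOrch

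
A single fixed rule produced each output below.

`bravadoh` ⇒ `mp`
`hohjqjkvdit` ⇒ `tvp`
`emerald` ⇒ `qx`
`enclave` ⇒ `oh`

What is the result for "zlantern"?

What's happening: keep one character in every 3, starting at position 3 (positions 3rd, 6th, 9th, ...), then shift every letter 12 places forward in the alphabet (wrapping around).
"zlantern" → "ae" → "mq".

mq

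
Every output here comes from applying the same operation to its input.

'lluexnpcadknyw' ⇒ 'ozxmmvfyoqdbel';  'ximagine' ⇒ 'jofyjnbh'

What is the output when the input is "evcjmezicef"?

dfgfwdknfaj

Looking at the pairs, the operation is to move the last 3 characters to the front (rotate right by 3), then shift every letter 1 place forward in the alphabet (wrapping around).
"evcjmezicef" → "cefevcjmezi" → "dfgfwdknfaj".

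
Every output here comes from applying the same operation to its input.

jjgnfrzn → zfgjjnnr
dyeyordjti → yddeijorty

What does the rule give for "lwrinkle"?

weikllnr

What's happening: sort the characters into alphabetical order, then move the last character to the front.
On "lwrinkle" that produces "weikllnr".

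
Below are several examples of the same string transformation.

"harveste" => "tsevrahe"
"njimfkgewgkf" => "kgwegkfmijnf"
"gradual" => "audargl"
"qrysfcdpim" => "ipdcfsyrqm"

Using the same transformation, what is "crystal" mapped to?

What's happening: reverse the string, then move the first character to the end.
For "crystal" the result is "atsyrcl".

atsyrcl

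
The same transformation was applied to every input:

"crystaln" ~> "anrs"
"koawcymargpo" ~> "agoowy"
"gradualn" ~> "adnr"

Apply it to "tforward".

adfr

Looking at the pairs, the operation is to keep every other character starting from the second (positions 2nd, 4th, 6th, ...), then sort the characters into alphabetical order.
Working it through for "tforward": intermediate "frad", final "adfr".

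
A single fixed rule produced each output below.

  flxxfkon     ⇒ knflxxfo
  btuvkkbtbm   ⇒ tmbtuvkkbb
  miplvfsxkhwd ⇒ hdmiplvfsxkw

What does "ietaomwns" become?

Looking at the pairs, the operation is to move the last 2 characters to the front (rotate right by 2), then swap the first and last characters.
Applying both steps to "ietaomwns": "nsietaomw", then "wsietaomn".

wsietaomn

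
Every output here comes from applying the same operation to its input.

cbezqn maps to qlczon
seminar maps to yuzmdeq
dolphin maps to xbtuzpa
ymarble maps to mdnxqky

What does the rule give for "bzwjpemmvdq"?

In each case the input is transformed by: move the first 2 characters to the end (rotate left by 2), then shift every letter 12 places forward in the alphabet (wrapping around).
For "bzwjpemmvdq" the result is "ivbqyyhpcnl".

ivbqyyhpcnl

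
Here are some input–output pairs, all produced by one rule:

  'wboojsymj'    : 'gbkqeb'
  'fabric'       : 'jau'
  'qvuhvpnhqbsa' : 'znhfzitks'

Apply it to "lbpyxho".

qpzg

What's happening: delete the first 3 characters, then shift every letter 8 places backward in the alphabet (wrapping around).
On "lbpyxho": the first step gives "yxho", and the second then gives "qpzg".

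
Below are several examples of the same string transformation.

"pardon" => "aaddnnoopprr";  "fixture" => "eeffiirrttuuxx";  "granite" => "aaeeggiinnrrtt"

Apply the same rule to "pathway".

In each case the input is transformed by: double every character, then sort the characters into alphabetical order.
Working it through for "pathway": intermediate "ppaatthhwwaayy", final "aaaahhppttwwyy".

aaaahhppttwwyy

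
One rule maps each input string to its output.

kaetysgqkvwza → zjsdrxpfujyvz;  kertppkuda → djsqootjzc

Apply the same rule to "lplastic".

The pattern: shift every letter 1 place backward in the alphabet (wrapping around), then swap each adjacent pair of characters (1↔2, 3↔4, ...).
Applying both steps to "lplastic": "kokzrshb", then "okzksrbh".

okzksrbh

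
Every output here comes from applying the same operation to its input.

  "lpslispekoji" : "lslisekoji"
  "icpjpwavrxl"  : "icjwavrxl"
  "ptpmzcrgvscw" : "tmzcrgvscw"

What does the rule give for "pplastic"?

lastic

In each case the input is transformed by: remove every "p".
On "pplastic" that produces "lastic".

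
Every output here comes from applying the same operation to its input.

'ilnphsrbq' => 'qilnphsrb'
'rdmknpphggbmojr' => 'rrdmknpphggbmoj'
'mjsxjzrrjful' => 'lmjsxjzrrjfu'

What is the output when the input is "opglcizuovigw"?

wopglcizuovig

Rule — move the last character to the front.
Applying that to "opglcizuovigw" gives "wopglcizuovig".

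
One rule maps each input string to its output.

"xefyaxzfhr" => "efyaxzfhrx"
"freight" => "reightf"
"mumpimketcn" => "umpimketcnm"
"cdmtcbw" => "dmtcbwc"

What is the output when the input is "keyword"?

eywordk

The transformation: move the first character to the end.
Doing the same to "keyword": "eywordk".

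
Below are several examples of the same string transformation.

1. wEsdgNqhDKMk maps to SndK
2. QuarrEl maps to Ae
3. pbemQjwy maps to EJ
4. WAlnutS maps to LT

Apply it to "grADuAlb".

aa

The rule is to flip the case of every letter, then keep one character in every 3, starting at position 3 (positions 3rd, 6th, 9th, ...).
Working it through for "grADuAlb": intermediate "GRadUaLB", final "aa".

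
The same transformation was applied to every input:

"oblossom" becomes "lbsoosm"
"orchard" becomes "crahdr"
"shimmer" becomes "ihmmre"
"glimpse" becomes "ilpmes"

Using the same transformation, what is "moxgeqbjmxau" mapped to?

xoegbqmjaxu

In each case the input is transformed by: delete the first character, then swap each adjacent pair of characters (1↔2, 3↔4, ...).
"moxgeqbjmxau" → "oxgeqbjmxau" → "xoegbqmjaxu".
(Check on "oblossom": → "blossom" → "lbsoosm" ✓)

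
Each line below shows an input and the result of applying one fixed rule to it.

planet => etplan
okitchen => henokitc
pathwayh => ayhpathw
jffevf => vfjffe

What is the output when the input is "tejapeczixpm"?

zixpmtejapec

In each case the input is transformed by: swap the front and back halves of the string, then move the first character to the end.
Starting from "tejapeczixpm": after the first operation, "czixpmtejape"; after the second, "zixpmtejapec".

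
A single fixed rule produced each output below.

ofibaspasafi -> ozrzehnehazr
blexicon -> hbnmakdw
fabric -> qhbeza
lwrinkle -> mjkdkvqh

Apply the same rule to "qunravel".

zudkptmq

What's happening: shift every letter 1 place backward in the alphabet (wrapping around), then swap the front and back halves of the string.
Doing the same to "qunravel": "zudkptmq".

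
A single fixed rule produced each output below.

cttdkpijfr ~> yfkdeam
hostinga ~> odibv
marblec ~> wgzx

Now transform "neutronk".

Looking at the pairs, the operation is to delete the first 3 characters, then shift every letter 5 places backward in the alphabet (wrapping around).
For "neutronk", step one produces "tronk"; step two turns that into "omjif".
(Check on "marblec": → "blec" → "wgzx" ✓)

omjif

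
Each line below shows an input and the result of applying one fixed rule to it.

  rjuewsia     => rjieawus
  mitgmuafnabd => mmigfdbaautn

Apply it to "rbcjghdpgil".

jihggdcbrpl

Looking at the pairs, the operation is to sort the characters into reverse alphabetical order, then move the first 3 characters to the end (rotate left by 3).
On "rbcjghdpgil": the first step gives "rpljihggdcb", and the second then gives "jihggdcbrpl".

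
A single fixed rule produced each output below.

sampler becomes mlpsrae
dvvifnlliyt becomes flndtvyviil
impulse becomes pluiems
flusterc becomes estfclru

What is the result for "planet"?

Rule — take characters alternately from the front and the back (1st, last, 2nd, 2nd-last, ...), then move the last 3 characters to the front (rotate right by 3).
Applying that to "planet" gives "eanptl".

eanptl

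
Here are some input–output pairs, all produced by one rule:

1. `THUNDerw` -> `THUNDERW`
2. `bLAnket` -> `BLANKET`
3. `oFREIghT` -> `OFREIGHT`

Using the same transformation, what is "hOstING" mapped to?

HOSTING

In each case the input is transformed by: convert every letter to uppercase.
"hOstING" → "HOSTING".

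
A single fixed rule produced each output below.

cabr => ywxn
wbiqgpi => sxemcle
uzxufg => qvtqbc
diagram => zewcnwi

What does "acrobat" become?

The transformation: shift every letter 4 places backward in the alphabet (wrapping around).
Applying that to "acrobat" gives "wynkxwp".

wynkxwp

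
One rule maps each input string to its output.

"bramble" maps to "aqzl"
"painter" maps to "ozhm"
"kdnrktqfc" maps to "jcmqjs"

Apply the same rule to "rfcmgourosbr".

qeblfntqn

The rule is to shift every letter 1 place backward in the alphabet (wrapping around), then delete the last 3 characters.
On "rfcmgourosbr" that produces "qeblfntqn".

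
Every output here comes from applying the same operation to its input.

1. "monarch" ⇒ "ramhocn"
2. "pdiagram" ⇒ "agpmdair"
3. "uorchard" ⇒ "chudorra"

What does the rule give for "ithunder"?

The transformation: take characters alternately from the front and the back (1st, last, 2nd, 2nd-last, ...), then move the last 2 characters to the front (rotate right by 2).
So "ithunder" becomes "unirtehd".

unirtehd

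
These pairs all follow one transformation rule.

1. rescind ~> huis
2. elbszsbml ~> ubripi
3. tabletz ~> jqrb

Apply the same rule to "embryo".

Looking at the pairs, the operation is to shift every letter 10 places backward in the alphabet (wrapping around), then delete the last 3 characters.
On "embryo" that produces "ucr".

ucr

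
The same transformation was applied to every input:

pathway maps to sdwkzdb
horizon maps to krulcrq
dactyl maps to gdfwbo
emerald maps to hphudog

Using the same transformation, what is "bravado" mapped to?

eudydgr

Rule — shift every letter 3 places forward in the alphabet (wrapping around).
Doing the same to "bravado": "eudydgr".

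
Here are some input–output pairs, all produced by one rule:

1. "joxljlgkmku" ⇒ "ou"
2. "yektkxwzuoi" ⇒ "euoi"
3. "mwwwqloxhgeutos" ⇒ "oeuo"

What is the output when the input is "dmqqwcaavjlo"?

aao

The transformation: keep only the vowels.
For "dmqqwcaavjlo" the result is "aao".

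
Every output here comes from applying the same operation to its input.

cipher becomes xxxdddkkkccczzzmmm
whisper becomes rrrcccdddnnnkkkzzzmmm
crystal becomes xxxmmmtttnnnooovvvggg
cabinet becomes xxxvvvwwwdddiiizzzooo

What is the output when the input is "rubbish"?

Rule — repeat every character 3 times, then shift every letter 5 places backward in the alphabet (wrapping around).
Working it through for "rubbish": intermediate "rrruuubbbbbbiiissshhh", final "mmmpppwwwwwwdddnnnccc".
(Check on "whisper": → "wwwhhhiiissspppeeerrr" → "rrrcccdddnnnkkkzzzmmm" ✓)

mmmpppwwwwwwdddnnnccc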